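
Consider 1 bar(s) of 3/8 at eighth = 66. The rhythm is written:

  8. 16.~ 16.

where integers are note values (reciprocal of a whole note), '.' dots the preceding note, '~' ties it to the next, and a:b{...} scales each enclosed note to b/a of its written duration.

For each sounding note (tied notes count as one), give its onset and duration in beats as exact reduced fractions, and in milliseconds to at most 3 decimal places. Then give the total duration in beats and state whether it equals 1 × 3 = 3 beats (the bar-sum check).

1) 0.0ms=0b +1363.636ms=3/2b
2) 1363.636ms=3/2b +1363.636ms=3/2b
Σ=3b of 3 (66bpm 3/8) — PASS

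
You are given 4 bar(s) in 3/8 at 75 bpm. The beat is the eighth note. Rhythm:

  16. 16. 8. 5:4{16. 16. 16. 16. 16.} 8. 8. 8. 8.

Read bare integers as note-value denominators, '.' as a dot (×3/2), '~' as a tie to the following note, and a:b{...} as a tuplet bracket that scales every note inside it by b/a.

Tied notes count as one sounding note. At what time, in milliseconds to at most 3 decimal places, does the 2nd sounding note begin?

1. 0.0ms @ 0 + 600.0ms (3/4)
2. 600.0ms @ 3/4 + 600.0ms (3/4)
3. 1200.0ms @ 3/2 + 1200.0ms (3/2)
4. 2400.0ms @ 3 + 480.0ms (3/5)
5. 2880.0ms @ 18/5 + 480.0ms (3/5)
6. 3360.0ms @ 21/5 + 480.0ms (3/5)
7. 3840.0ms @ 24/5 + 480.0ms (3/5)
8. 4320.0ms @ 27/5 + 480.0ms (3/5)
9. 4800.0ms @ 6 + 1200.0ms (3/2)
10. 6000.0ms @ 15/2 + 1200.0ms (3/2)
11. 7200.0ms @ 9 + 1200.0ms (3/2)
12. 8400.0ms @ 21/2 + 1200.0ms (3/2)

note 2 onset = 3/4b = 600.0ms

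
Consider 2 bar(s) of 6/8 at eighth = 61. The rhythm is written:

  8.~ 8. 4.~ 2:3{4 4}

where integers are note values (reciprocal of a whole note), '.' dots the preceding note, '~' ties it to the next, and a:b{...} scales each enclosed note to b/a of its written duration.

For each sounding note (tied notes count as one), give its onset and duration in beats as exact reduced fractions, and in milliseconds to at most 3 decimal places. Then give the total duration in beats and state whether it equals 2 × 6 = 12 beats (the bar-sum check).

1) 0.0ms=0b +2950.82ms=3b
2) 2950.82ms=3b +5901.639ms=6b
3) 8852.459ms=9b +2950.82ms=3b
Σ=12b of 12 (61bpm 6/8) — PASS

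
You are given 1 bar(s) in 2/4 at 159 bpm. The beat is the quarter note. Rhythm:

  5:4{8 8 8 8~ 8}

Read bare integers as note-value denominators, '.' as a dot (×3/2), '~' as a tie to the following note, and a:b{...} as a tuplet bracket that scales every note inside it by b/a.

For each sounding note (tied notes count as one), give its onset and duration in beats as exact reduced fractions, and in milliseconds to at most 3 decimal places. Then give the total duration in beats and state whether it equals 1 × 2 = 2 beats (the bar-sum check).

1) 0.0ms=0b +150.943ms=2/5b
2) 150.943ms=2/5b +150.943ms=2/5b
3) 301.887ms=4/5b +150.943ms=2/5b
4) 452.83ms=6/5b +301.887ms=4/5b
Σ=2b of 2 (159bpm 2/4) — PASS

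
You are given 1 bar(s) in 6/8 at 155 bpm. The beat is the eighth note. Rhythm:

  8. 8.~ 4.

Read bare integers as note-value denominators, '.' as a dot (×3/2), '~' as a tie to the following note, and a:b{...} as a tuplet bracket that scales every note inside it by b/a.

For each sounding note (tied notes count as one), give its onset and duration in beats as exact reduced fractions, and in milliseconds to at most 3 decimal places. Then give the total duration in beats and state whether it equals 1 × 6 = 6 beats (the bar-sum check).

1) 0.0ms=0b +580.645ms=3/2b
2) 580.645ms=3/2b +1741.935ms=9/2b
Σ=6b of 6 (155bpm 6/8) — PASS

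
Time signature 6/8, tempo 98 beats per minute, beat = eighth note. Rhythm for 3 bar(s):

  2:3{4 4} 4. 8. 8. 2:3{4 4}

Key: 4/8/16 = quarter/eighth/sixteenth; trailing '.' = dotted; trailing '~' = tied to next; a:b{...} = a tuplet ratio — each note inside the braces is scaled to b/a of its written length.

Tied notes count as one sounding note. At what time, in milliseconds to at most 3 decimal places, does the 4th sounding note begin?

note 4 onset = 9b = 5510.204ms

1. 0.0ms @ 0 + 1836.735ms (3)
2. 1836.735ms @ 3 + 1836.735ms (3)
3. 3673.469ms @ 6 + 1836.735ms (3)
4. 5510.204ms @ 9 + 918.367ms (3/2)
5. 6428.571ms @ 21/2 + 918.367ms (3/2)
6. 7346.939ms @ 12 + 1836.735ms (3)
7. 9183.673ms @ 15 + 1836.735ms (3)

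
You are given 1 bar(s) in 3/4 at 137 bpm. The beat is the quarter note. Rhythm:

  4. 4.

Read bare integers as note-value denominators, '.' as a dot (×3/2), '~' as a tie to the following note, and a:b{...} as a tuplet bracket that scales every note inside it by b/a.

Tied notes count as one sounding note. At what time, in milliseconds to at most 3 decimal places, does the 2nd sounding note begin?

1. 0.0ms @ 0 + 656.934ms (3/2)
2. 656.934ms @ 3/2 + 656.934ms (3/2)

note 2 onset = 3/2b = 656.934ms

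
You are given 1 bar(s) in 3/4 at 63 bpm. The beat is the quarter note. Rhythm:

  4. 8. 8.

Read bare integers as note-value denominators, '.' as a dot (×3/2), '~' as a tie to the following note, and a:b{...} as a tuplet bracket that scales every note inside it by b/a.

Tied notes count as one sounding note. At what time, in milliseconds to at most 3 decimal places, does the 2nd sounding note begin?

note 2 onset = 3/2b = 1428.571ms

1. 0.0ms @ 0 + 1428.571ms (3/2)
2. 1428.571ms @ 3/2 + 714.286ms (3/4)
3. 2142.857ms @ 9/4 + 714.286ms (3/4)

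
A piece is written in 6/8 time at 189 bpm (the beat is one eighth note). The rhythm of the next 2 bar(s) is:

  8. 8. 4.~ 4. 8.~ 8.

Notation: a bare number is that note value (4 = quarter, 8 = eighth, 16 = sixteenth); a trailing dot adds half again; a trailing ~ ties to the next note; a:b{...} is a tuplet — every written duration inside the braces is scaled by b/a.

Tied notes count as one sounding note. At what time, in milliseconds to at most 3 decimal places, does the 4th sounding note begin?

1. 0.0ms @ 0 + 476.19ms (3/2)
2. 476.19ms @ 3/2 + 476.19ms (3/2)
3. 952.381ms @ 3 + 1904.762ms (6)
4. 2857.143ms @ 9 + 952.381ms (3)

note 4 onset = 9b = 2857.143ms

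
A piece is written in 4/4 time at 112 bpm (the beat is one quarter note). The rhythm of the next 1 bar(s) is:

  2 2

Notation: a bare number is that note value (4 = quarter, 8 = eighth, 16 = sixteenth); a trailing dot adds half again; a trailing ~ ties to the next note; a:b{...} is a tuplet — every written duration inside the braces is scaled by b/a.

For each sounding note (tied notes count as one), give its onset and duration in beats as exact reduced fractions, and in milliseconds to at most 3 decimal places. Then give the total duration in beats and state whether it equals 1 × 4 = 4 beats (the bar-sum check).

1) 0.0ms=0b +1071.429ms=2b
2) 1071.429ms=2b +1071.429ms=2b
Σ=4b of 4 (112bpm 4/4) — PASS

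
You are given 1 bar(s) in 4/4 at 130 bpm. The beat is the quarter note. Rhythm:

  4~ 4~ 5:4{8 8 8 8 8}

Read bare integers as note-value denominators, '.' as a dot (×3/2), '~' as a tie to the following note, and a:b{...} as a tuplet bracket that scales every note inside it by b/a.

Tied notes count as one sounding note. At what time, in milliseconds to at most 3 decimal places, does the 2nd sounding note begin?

note 2 onset = 12/5b = 1107.692ms

1. 0.0ms @ 0 + 1107.692ms (12/5)
2. 1107.692ms @ 12/5 + 184.615ms (2/5)
3. 1292.308ms @ 14/5 + 184.615ms (2/5)
4. 1476.923ms @ 16/5 + 184.615ms (2/5)
5. 1661.538ms @ 18/5 + 184.615ms (2/5)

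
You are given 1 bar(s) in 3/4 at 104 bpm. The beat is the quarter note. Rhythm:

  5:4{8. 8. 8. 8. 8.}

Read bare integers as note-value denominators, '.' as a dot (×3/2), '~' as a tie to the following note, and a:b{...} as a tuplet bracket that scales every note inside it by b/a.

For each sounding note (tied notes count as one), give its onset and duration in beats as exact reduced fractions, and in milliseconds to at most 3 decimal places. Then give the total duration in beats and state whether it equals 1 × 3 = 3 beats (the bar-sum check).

1) 0.0ms=0b +346.154ms=3/5b
2) 346.154ms=3/5b +346.154ms=3/5b
3) 692.308ms=6/5b +346.154ms=3/5b
4) 1038.462ms=9/5b +346.154ms=3/5b
5) 1384.615ms=12/5b +346.154ms=3/5b
Σ=3b of 3 (104bpm 3/4) — PASS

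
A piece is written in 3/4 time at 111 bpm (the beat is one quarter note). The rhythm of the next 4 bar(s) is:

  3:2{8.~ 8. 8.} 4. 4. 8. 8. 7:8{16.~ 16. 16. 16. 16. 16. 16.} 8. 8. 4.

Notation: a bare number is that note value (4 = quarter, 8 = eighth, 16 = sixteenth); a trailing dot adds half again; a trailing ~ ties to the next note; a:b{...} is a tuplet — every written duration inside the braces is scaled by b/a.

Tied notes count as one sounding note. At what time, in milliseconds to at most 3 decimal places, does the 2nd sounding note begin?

note 2 onset = 1b = 540.541ms

1. 0.0ms @ 0 + 540.541ms (1)
2. 540.541ms @ 1 + 270.27ms (1/2)
3. 810.811ms @ 3/2 + 810.811ms (3/2)
4. 1621.622ms @ 3 + 810.811ms (3/2)
5. 2432.432ms @ 9/2 + 405.405ms (3/4)
6. 2837.838ms @ 21/4 + 405.405ms (3/4)
7. 3243.243ms @ 6 + 463.32ms (6/7)
8. 3706.564ms @ 48/7 + 231.66ms (3/7)
9. 3938.224ms @ 51/7 + 231.66ms (3/7)
10. 4169.884ms @ 54/7 + 231.66ms (3/7)
11. 4401.544ms @ 57/7 + 231.66ms (3/7)
12. 4633.205ms @ 60/7 + 231.66ms (3/7)
13. 4864.865ms @ 9 + 405.405ms (3/4)
14. 5270.27ms @ 39/4 + 405.405ms (3/4)
15. 5675.676ms @ 21/2 + 810.811ms (3/2)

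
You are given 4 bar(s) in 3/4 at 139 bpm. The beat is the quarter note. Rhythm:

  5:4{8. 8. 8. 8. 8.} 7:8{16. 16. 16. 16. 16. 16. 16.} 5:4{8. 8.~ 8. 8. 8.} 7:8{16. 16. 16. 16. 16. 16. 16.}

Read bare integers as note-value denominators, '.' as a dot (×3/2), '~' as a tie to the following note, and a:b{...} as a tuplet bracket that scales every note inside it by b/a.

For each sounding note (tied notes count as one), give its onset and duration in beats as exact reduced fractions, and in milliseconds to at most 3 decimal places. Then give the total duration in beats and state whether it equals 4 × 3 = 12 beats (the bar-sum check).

1) 0.0ms=0b +258.993ms=3/5b
2) 258.993ms=3/5b +258.993ms=3/5b
3) 517.986ms=6/5b +258.993ms=3/5b
4) 776.978ms=9/5b +258.993ms=3/5b
5) 1035.971ms=12/5b +258.993ms=3/5b
6) 1294.964ms=3b +184.995ms=3/7b
7) 1479.959ms=24/7b +184.995ms=3/7b
8) 1664.954ms=27/7b +184.995ms=3/7b
9) 1849.949ms=30/7b +184.995ms=3/7b
10) 2034.943ms=33/7b +184.995ms=3/7b
11) 2219.938ms=36/7b +184.995ms=3/7b
12) 2404.933ms=39/7b +184.995ms=3/7b
13) 2589.928ms=6b +258.993ms=3/5b
14) 2848.921ms=33/5b +517.986ms=6/5b
15) 3366.906ms=39/5b +258.993ms=3/5b
16) 3625.899ms=42/5b +258.993ms=3/5b
17) 3884.892ms=9b +184.995ms=3/7b
18) 4069.887ms=66/7b +184.995ms=3/7b
19) 4254.882ms=69/7b +184.995ms=3/7b
20) 4439.877ms=72/7b +184.995ms=3/7b
21) 4624.872ms=75/7b +184.995ms=3/7b
22) 4809.866ms=78/7b +184.995ms=3/7b
23) 4994.861ms=81/7b +184.995ms=3/7b
Σ=12b of 12 (139bpm 3/4) — PASS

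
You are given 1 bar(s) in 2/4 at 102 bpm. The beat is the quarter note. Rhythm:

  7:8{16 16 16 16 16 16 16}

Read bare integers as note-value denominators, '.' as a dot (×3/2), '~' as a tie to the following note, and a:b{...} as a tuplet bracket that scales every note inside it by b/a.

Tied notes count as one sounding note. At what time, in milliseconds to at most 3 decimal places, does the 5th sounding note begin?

1. 0.0ms @ 0 + 168.067ms (2/7)
2. 168.067ms @ 2/7 + 168.067ms (2/7)
3. 336.134ms @ 4/7 + 168.067ms (2/7)
4. 504.202ms @ 6/7 + 168.067ms (2/7)
5. 672.269ms @ 8/7 + 168.067ms (2/7)
6. 840.336ms @ 10/7 + 168.067ms (2/7)
7. 1008.403ms @ 12/7 + 168.067ms (2/7)

note 5 onset = 8/7b = 672.269ms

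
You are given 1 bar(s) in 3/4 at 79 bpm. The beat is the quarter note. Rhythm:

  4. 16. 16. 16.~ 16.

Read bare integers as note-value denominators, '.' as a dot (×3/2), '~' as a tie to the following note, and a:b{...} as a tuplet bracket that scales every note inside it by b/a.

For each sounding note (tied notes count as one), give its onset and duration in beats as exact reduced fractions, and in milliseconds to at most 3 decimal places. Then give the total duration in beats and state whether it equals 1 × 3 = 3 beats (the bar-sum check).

1) 0.0ms=0b +1139.241ms=3/2b
2) 1139.241ms=3/2b +284.81ms=3/8b
3) 1424.051ms=15/8b +284.81ms=3/8b
4) 1708.861ms=9/4b +569.62ms=3/4b
Σ=3b of 3 (79bpm 3/4) — PASS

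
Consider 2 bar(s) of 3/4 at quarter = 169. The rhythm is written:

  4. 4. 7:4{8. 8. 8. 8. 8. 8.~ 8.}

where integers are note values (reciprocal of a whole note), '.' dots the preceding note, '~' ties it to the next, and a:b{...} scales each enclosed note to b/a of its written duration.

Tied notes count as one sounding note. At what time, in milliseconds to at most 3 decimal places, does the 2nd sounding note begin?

note 2 onset = 3/2b = 532.544ms

1. 0.0ms @ 0 + 532.544ms (3/2)
2. 532.544ms @ 3/2 + 532.544ms (3/2)
3. 1065.089ms @ 3 + 152.156ms (3/7)
4. 1217.244ms @ 24/7 + 152.156ms (3/7)
5. 1369.4ms @ 27/7 + 152.156ms (3/7)
6. 1521.555ms @ 30/7 + 152.156ms (3/7)
7. 1673.711ms @ 33/7 + 152.156ms (3/7)
8. 1825.866ms @ 36/7 + 304.311ms (6/7)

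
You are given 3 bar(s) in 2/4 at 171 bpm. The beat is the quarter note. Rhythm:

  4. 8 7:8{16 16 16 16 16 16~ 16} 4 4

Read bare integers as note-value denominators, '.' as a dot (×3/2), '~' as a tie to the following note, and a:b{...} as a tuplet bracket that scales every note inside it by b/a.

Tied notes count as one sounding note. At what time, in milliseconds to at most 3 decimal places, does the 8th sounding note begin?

1. 0.0ms @ 0 + 526.316ms (3/2)
2. 526.316ms @ 3/2 + 175.439ms (1/2)
3. 701.754ms @ 2 + 100.251ms (2/7)
4. 802.005ms @ 16/7 + 100.251ms (2/7)
5. 902.256ms @ 18/7 + 100.251ms (2/7)
6. 1002.506ms @ 20/7 + 100.251ms (2/7)
7. 1102.757ms @ 22/7 + 100.251ms (2/7)
8. 1203.008ms @ 24/7 + 200.501ms (4/7)
9. 1403.509ms @ 4 + 350.877ms (1)
10. 1754.386ms @ 5 + 350.877ms (1)

note 8 onset = 24/7b = 1203.008ms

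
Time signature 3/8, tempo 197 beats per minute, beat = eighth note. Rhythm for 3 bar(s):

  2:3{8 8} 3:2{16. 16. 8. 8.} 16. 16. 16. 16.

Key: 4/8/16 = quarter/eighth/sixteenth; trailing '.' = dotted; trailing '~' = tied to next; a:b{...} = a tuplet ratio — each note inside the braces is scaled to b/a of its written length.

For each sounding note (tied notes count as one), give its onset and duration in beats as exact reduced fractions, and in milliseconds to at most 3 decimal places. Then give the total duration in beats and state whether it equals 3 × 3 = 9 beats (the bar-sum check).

1) 0.0ms=0b +456.853ms=3/2b
2) 456.853ms=3/2b +456.853ms=3/2b
3) 913.706ms=3b +152.284ms=1/2b
4) 1065.99ms=7/2b +152.284ms=1/2b
5) 1218.274ms=4b +304.569ms=1b
6) 1522.843ms=5b +304.569ms=1b
7) 1827.411ms=6b +228.426ms=3/4b
8) 2055.838ms=27/4b +228.426ms=3/4b
9) 2284.264ms=15/2b +228.426ms=3/4b
10) 2512.69ms=33/4b +228.426ms=3/4b
Σ=9b of 9 (197bpm 3/8) — PASS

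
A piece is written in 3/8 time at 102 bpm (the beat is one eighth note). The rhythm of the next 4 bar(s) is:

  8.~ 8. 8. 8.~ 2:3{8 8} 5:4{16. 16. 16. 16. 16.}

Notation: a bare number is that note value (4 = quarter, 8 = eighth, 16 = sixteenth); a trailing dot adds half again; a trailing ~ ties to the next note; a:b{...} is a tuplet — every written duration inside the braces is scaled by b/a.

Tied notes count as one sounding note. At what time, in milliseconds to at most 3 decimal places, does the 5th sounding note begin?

note 5 onset = 9b = 5294.118ms

1. 0.0ms @ 0 + 1764.706ms (3)
2. 1764.706ms @ 3 + 882.353ms (3/2)
3. 2647.059ms @ 9/2 + 1764.706ms (3)
4. 4411.765ms @ 15/2 + 882.353ms (3/2)
5. 5294.118ms @ 9 + 352.941ms (3/5)
6. 5647.059ms @ 48/5 + 352.941ms (3/5)
7. 6000.0ms @ 51/5 + 352.941ms (3/5)
8. 6352.941ms @ 54/5 + 352.941ms (3/5)
9. 6705.882ms @ 57/5 + 352.941ms (3/5)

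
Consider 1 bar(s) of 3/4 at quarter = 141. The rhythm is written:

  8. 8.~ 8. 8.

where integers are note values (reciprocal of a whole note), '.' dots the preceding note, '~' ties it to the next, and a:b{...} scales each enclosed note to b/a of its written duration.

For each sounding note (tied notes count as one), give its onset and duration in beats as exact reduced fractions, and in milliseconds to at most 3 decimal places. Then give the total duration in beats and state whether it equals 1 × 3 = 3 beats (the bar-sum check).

1) 0.0ms=0b +319.149ms=3/4b
2) 319.149ms=3/4b +638.298ms=3/2b
3) 957.447ms=9/4b +319.149ms=3/4b
Σ=3b of 3 (141bpm 3/4) — PASS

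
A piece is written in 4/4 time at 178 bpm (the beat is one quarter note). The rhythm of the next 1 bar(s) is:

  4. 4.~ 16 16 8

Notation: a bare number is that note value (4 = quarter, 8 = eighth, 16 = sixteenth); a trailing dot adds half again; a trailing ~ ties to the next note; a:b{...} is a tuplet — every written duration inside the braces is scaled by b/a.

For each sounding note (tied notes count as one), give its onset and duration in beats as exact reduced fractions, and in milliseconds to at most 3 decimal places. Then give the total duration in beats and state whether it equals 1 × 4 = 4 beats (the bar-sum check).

1) 0.0ms=0b +505.618ms=3/2b
2) 505.618ms=3/2b +589.888ms=7/4b
3) 1095.506ms=13/4b +84.27ms=1/4b
4) 1179.775ms=7/2b +168.539ms=1/2b
Σ=4b of 4 (178bpm 4/4) — PASS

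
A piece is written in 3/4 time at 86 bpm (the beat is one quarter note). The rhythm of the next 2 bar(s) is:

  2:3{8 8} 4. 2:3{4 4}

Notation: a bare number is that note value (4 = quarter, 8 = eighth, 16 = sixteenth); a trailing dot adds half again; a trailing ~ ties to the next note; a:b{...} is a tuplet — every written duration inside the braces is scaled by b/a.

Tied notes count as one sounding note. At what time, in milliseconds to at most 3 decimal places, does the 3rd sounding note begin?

1. 0.0ms @ 0 + 523.256ms (3/4)
2. 523.256ms @ 3/4 + 523.256ms (3/4)
3. 1046.512ms @ 3/2 + 1046.512ms (3/2)
4. 2093.023ms @ 3 + 1046.512ms (3/2)
5. 3139.535ms @ 9/2 + 1046.512ms (3/2)

note 3 onset = 3/2b = 1046.512ms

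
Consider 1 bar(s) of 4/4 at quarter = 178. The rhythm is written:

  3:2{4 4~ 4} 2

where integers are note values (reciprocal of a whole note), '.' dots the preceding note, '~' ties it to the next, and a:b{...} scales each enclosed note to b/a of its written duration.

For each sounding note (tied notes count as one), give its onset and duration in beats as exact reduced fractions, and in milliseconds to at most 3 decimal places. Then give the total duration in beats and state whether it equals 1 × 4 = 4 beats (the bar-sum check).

1) 0.0ms=0b +224.719ms=2/3b
2) 224.719ms=2/3b +449.438ms=4/3b
3) 674.157ms=2b +674.157ms=2b
Σ=4b of 4 (178bpm 4/4) — PASS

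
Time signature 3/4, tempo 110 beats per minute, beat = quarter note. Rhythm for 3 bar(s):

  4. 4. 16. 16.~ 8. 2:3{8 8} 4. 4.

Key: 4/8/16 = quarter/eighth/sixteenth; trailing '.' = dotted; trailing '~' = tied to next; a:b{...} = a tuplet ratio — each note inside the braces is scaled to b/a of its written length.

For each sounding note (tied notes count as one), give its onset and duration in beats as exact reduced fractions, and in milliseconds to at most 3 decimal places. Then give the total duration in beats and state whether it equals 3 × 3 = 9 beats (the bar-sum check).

1) 0.0ms=0b +818.182ms=3/2b
2) 818.182ms=3/2b +818.182ms=3/2b
3) 1636.364ms=3b +204.545ms=3/8b
4) 1840.909ms=27/8b +613.636ms=9/8b
5) 2454.545ms=9/2b +409.091ms=3/4b
6) 2863.636ms=21/4b +409.091ms=3/4b
7) 3272.727ms=6b +818.182ms=3/2b
8) 4090.909ms=15/2b +818.182ms=3/2b
Σ=9b of 9 (110bpm 3/4) — PASS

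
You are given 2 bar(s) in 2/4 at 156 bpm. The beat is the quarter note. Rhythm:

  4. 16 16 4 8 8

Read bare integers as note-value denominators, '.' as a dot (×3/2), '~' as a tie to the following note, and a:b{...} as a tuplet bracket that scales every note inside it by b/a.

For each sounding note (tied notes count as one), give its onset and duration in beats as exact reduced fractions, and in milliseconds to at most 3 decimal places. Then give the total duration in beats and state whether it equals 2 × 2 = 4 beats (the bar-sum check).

1) 0.0ms=0b +576.923ms=3/2b
2) 576.923ms=3/2b +96.154ms=1/4b
3) 673.077ms=7/4b +96.154ms=1/4b
4) 769.231ms=2b +384.615ms=1b
5) 1153.846ms=3b +192.308ms=1/2b
6) 1346.154ms=7/2b +192.308ms=1/2b
Σ=4b of 4 (156bpm 2/4) — PASS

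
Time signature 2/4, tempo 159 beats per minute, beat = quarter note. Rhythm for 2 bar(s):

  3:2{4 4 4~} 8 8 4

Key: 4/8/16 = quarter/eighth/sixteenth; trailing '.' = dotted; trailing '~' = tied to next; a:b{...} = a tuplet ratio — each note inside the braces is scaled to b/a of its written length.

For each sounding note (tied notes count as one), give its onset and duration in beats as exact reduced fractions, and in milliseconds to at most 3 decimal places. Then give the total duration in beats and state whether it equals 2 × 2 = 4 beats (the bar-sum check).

1) 0.0ms=0b +251.572ms=2/3b
2) 251.572ms=2/3b +251.572ms=2/3b
3) 503.145ms=4/3b +440.252ms=7/6b
4) 943.396ms=5/2b +188.679ms=1/2b
5) 1132.075ms=3b +377.358ms=1b
Σ=4b of 4 (159bpm 2/4) — PASS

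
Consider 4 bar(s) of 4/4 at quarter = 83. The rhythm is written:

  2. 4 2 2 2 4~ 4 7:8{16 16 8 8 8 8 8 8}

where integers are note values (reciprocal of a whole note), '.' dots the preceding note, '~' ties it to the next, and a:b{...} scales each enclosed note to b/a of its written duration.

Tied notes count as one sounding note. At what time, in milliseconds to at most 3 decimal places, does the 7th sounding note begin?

1. 0.0ms @ 0 + 2168.675ms (3)
2. 2168.675ms @ 3 + 722.892ms (1)
3. 2891.566ms @ 4 + 1445.783ms (2)
4. 4337.349ms @ 6 + 1445.783ms (2)
5. 5783.133ms @ 8 + 1445.783ms (2)
6. 7228.916ms @ 10 + 1445.783ms (2)
7. 8674.699ms @ 12 + 206.54ms (2/7)
8. 8881.239ms @ 86/7 + 206.54ms (2/7)
9. 9087.78ms @ 88/7 + 413.081ms (4/7)
10. 9500.861ms @ 92/7 + 413.081ms (4/7)
11. 9913.941ms @ 96/7 + 413.081ms (4/7)
12. 10327.022ms @ 100/7 + 413.081ms (4/7)
13. 10740.103ms @ 104/7 + 413.081ms (4/7)
14. 11153.184ms @ 108/7 + 413.081ms (4/7)

note 7 onset = 12b = 8674.699ms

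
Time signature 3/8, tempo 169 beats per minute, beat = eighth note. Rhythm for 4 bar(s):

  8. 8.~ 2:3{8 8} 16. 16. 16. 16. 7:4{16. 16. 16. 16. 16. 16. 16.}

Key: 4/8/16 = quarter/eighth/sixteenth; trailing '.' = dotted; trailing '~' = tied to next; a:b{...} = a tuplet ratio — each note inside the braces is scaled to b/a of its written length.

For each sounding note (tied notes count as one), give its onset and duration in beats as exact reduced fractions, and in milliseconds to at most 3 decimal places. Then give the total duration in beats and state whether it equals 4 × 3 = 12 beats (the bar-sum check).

1) 0.0ms=0b +532.544ms=3/2b
2) 532.544ms=3/2b +1065.089ms=3b
3) 1597.633ms=9/2b +532.544ms=3/2b
4) 2130.178ms=6b +266.272ms=3/4b
5) 2396.45ms=27/4b +266.272ms=3/4b
6) 2662.722ms=15/2b +266.272ms=3/4b
7) 2928.994ms=33/4b +266.272ms=3/4b
8) 3195.266ms=9b +152.156ms=3/7b
9) 3347.422ms=66/7b +152.156ms=3/7b
10) 3499.577ms=69/7b +152.156ms=3/7b
11) 3651.733ms=72/7b +152.156ms=3/7b
12) 3803.888ms=75/7b +152.156ms=3/7b
13) 3956.044ms=78/7b +152.156ms=3/7b
14) 4108.199ms=81/7b +152.156ms=3/7b
Σ=12b of 12 (169bpm 3/8) — PASS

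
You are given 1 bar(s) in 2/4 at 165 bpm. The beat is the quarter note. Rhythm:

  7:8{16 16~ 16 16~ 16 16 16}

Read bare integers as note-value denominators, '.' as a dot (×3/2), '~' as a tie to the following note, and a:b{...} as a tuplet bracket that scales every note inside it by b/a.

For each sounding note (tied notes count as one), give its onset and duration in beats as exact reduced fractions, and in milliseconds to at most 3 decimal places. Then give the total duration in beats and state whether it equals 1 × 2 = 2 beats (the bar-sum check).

1) 0.0ms=0b +103.896ms=2/7b
2) 103.896ms=2/7b +207.792ms=4/7b
3) 311.688ms=6/7b +207.792ms=4/7b
4) 519.481ms=10/7b +103.896ms=2/7b
5) 623.377ms=12/7b +103.896ms=2/7b
Σ=2b of 2 (165bpm 2/4) — PASS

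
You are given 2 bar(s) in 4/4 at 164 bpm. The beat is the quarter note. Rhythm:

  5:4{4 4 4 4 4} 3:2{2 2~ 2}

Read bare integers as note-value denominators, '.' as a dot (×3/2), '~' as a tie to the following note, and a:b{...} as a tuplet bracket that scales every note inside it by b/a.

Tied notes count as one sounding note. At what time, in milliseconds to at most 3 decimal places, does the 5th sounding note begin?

note 5 onset = 16/5b = 1170.732ms

1. 0.0ms @ 0 + 292.683ms (4/5)
2. 292.683ms @ 4/5 + 292.683ms (4/5)
3. 585.366ms @ 8/5 + 292.683ms (4/5)
4. 878.049ms @ 12/5 + 292.683ms (4/5)
5. 1170.732ms @ 16/5 + 292.683ms (4/5)
6. 1463.415ms @ 4 + 487.805ms (4/3)
7. 1951.22ms @ 16/3 + 975.61ms (8/3)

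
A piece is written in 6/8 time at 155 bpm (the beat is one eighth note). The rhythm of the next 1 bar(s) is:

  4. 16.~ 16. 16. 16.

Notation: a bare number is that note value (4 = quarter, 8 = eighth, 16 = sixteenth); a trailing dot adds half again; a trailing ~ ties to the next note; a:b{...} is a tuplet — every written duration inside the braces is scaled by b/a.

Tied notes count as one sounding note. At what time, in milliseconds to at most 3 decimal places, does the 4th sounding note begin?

note 4 onset = 21/4b = 2032.258ms

1. 0.0ms @ 0 + 1161.29ms (3)
2. 1161.29ms @ 3 + 580.645ms (3/2)
3. 1741.935ms @ 9/2 + 290.323ms (3/4)
4. 2032.258ms @ 21/4 + 290.323ms (3/4)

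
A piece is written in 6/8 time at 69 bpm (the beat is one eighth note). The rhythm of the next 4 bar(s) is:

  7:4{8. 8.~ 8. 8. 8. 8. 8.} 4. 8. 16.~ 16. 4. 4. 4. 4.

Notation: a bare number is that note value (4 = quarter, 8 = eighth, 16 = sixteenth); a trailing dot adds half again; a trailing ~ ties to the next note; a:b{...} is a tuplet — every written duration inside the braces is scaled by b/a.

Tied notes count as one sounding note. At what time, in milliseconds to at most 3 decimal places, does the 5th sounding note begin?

note 5 onset = 30/7b = 3726.708ms

1. 0.0ms @ 0 + 745.342ms (6/7)
2. 745.342ms @ 6/7 + 1490.683ms (12/7)
3. 2236.025ms @ 18/7 + 745.342ms (6/7)
4. 2981.366ms @ 24/7 + 745.342ms (6/7)
5. 3726.708ms @ 30/7 + 745.342ms (6/7)
6. 4472.05ms @ 36/7 + 745.342ms (6/7)
7. 5217.391ms @ 6 + 2608.696ms (3)
8. 7826.087ms @ 9 + 1304.348ms (3/2)
9. 9130.435ms @ 21/2 + 1304.348ms (3/2)
10. 10434.783ms @ 12 + 2608.696ms (3)
11. 13043.478ms @ 15 + 2608.696ms (3)
12. 15652.174ms @ 18 + 2608.696ms (3)
13. 18260.87ms @ 21 + 2608.696ms (3)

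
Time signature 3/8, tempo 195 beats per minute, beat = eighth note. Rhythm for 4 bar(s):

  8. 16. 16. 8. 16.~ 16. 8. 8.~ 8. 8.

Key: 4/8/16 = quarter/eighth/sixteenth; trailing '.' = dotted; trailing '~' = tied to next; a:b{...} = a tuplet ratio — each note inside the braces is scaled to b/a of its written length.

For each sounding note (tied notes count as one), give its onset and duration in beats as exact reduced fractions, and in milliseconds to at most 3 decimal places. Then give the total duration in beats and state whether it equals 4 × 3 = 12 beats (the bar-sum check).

1) 0.0ms=0b +461.538ms=3/2b
2) 461.538ms=3/2b +230.769ms=3/4b
3) 692.308ms=9/4b +230.769ms=3/4b
4) 923.077ms=3b +461.538ms=3/2b
5) 1384.615ms=9/2b +461.538ms=3/2b
6) 1846.154ms=6b +461.538ms=3/2b
7) 2307.692ms=15/2b +923.077ms=3b
8) 3230.769ms=21/2b +461.538ms=3/2b
Σ=12b of 12 (195bpm 3/8) — PASS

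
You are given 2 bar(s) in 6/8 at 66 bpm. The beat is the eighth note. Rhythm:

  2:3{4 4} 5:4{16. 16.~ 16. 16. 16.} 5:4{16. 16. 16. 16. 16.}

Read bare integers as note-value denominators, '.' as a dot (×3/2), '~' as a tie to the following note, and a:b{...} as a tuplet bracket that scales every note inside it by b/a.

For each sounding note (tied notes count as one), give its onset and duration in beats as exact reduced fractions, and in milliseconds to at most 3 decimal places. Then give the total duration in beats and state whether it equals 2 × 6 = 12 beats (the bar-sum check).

1) 0.0ms=0b +2727.273ms=3b
2) 2727.273ms=3b +2727.273ms=3b
3) 5454.545ms=6b +545.455ms=3/5b
4) 6000.0ms=33/5b +1090.909ms=6/5b
5) 7090.909ms=39/5b +545.455ms=3/5b
6) 7636.364ms=42/5b +545.455ms=3/5b
7) 8181.818ms=9b +545.455ms=3/5b
8) 8727.273ms=48/5b +545.455ms=3/5b
9) 9272.727ms=51/5b +545.455ms=3/5b
10) 9818.182ms=54/5b +545.455ms=3/5b
11) 10363.636ms=57/5b +545.455ms=3/5b
Σ=12b of 12 (66bpm 6/8) — PASS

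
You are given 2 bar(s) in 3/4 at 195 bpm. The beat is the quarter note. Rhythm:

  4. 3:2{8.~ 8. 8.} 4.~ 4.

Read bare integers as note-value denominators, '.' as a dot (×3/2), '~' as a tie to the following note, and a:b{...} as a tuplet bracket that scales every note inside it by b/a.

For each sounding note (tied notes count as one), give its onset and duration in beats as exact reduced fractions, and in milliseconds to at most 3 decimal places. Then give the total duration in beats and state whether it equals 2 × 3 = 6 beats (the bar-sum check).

1) 0.0ms=0b +461.538ms=3/2b
2) 461.538ms=3/2b +307.692ms=1b
3) 769.231ms=5/2b +153.846ms=1/2b
4) 923.077ms=3b +923.077ms=3b
Σ=6b of 6 (195bpm 3/4) — PASS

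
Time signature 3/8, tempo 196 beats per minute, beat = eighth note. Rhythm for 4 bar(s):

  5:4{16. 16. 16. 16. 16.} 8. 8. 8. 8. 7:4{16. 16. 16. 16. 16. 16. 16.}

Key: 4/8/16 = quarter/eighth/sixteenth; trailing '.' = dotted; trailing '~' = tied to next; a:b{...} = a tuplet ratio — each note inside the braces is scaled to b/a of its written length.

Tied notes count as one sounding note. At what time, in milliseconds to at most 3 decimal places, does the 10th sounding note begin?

1. 0.0ms @ 0 + 183.673ms (3/5)
2. 183.673ms @ 3/5 + 183.673ms (3/5)
3. 367.347ms @ 6/5 + 183.673ms (3/5)
4. 551.02ms @ 9/5 + 183.673ms (3/5)
5. 734.694ms @ 12/5 + 183.673ms (3/5)
6. 918.367ms @ 3 + 459.184ms (3/2)
7. 1377.551ms @ 9/2 + 459.184ms (3/2)
8. 1836.735ms @ 6 + 459.184ms (3/2)
9. 2295.918ms @ 15/2 + 459.184ms (3/2)
10. 2755.102ms @ 9 + 131.195ms (3/7)
11. 2886.297ms @ 66/7 + 131.195ms (3/7)
12. 3017.493ms @ 69/7 + 131.195ms (3/7)
13. 3148.688ms @ 72/7 + 131.195ms (3/7)
14. 3279.883ms @ 75/7 + 131.195ms (3/7)
15. 3411.079ms @ 78/7 + 131.195ms (3/7)
16. 3542.274ms @ 81/7 + 131.195ms (3/7)

note 10 onset = 9b = 2755.102ms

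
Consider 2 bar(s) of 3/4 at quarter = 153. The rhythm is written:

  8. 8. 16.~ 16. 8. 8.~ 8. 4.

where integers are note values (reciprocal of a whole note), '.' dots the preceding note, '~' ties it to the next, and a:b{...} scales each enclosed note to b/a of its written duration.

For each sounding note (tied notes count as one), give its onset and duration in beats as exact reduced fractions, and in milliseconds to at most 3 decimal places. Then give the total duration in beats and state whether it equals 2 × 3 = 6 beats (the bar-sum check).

1) 0.0ms=0b +294.118ms=3/4b
2) 294.118ms=3/4b +294.118ms=3/4b
3) 588.235ms=3/2b +294.118ms=3/4b
4) 882.353ms=9/4b +294.118ms=3/4b
5) 1176.471ms=3b +588.235ms=3/2b
6) 1764.706ms=9/2b +588.235ms=3/2b
Σ=6b of 6 (153bpm 3/4) — PASS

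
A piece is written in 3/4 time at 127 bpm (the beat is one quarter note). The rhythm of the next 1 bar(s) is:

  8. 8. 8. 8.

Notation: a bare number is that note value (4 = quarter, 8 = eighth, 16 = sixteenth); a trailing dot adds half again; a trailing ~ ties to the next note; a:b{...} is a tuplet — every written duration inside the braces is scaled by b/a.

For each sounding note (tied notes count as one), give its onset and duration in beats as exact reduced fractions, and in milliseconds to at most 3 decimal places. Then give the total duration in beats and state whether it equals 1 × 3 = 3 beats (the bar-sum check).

1) 0.0ms=0b +354.331ms=3/4b
2) 354.331ms=3/4b +354.331ms=3/4b
3) 708.661ms=3/2b +354.331ms=3/4b
4) 1062.992ms=9/4b +354.331ms=3/4b
Σ=3b of 3 (127bpm 3/4) — PASS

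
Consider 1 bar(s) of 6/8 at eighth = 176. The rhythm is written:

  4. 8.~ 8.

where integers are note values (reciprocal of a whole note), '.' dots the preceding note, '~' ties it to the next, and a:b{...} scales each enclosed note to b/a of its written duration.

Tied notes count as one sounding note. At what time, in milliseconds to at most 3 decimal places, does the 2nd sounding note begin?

note 2 onset = 3b = 1022.727ms

1. 0.0ms @ 0 + 1022.727ms (3)
2. 1022.727ms @ 3 + 1022.727ms (3)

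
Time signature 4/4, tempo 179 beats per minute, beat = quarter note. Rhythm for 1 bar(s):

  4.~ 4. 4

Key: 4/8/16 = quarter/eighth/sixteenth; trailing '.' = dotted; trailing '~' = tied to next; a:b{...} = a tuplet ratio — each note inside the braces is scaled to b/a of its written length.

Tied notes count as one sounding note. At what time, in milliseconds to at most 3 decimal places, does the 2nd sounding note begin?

1. 0.0ms @ 0 + 1005.587ms (3)
2. 1005.587ms @ 3 + 335.196ms (1)

note 2 onset = 3b = 1005.587ms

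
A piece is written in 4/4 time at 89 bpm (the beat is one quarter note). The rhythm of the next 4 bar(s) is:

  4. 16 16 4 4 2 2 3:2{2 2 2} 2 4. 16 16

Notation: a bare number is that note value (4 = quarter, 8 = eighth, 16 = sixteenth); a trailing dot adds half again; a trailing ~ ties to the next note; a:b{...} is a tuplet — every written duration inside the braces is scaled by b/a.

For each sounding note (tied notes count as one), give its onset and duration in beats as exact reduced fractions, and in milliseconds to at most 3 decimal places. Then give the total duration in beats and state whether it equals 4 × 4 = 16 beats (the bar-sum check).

1) 0.0ms=0b +1011.236ms=3/2b
2) 1011.236ms=3/2b +168.539ms=1/4b
3) 1179.775ms=7/4b +168.539ms=1/4b
4) 1348.315ms=2b +674.157ms=1b
5) 2022.472ms=3b +674.157ms=1b
6) 2696.629ms=4b +1348.315ms=2b
7) 4044.944ms=6b +1348.315ms=2b
8) 5393.258ms=8b +898.876ms=4/3b
9) 6292.135ms=28/3b +898.876ms=4/3b
10) 7191.011ms=32/3b +898.876ms=4/3b
11) 8089.888ms=12b +1348.315ms=2b
12) 9438.202ms=14b +1011.236ms=3/2b
13) 10449.438ms=31/2b +168.539ms=1/4b
14) 10617.978ms=63/4b +168.539ms=1/4b
Σ=16b of 16 (89bpm 4/4) — PASS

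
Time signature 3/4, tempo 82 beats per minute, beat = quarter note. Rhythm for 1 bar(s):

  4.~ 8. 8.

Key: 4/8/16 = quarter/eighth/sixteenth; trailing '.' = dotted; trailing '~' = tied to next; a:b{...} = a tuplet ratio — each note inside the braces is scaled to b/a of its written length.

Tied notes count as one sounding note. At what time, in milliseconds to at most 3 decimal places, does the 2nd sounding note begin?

1. 0.0ms @ 0 + 1646.341ms (9/4)
2. 1646.341ms @ 9/4 + 548.78ms (3/4)

note 2 onset = 9/4b = 1646.341ms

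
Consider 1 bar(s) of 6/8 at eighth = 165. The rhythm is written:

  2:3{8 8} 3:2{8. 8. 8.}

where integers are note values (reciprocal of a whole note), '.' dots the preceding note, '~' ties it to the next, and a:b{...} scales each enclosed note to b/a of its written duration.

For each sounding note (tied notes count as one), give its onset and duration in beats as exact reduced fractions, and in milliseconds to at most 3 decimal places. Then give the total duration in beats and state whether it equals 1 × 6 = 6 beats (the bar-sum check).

1) 0.0ms=0b +545.455ms=3/2b
2) 545.455ms=3/2b +545.455ms=3/2b
3) 1090.909ms=3b +363.636ms=1b
4) 1454.545ms=4b +363.636ms=1b
5) 1818.182ms=5b +363.636ms=1b
Σ=6b of 6 (165bpm 6/8) — PASS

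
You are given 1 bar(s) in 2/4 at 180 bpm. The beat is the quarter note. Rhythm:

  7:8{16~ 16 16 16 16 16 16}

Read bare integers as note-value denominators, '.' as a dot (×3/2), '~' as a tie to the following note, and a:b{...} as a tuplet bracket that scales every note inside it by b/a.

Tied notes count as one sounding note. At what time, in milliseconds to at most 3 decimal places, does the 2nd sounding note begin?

note 2 onset = 4/7b = 190.476ms

1. 0.0ms @ 0 + 190.476ms (4/7)
2. 190.476ms @ 4/7 + 95.238ms (2/7)
3. 285.714ms @ 6/7 + 95.238ms (2/7)
4. 380.952ms @ 8/7 + 95.238ms (2/7)
5. 476.19ms @ 10/7 + 95.238ms (2/7)
6. 571.429ms @ 12/7 + 95.238ms (2/7)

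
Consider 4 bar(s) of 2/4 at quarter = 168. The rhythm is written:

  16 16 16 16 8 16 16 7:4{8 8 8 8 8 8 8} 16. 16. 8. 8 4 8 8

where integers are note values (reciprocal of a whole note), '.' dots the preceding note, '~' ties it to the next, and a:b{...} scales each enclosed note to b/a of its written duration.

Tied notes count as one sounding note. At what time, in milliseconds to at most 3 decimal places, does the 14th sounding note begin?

1. 0.0ms @ 0 + 89.286ms (1/4)
2. 89.286ms @ 1/4 + 89.286ms (1/4)
3. 178.571ms @ 1/2 + 89.286ms (1/4)
4. 267.857ms @ 3/4 + 89.286ms (1/4)
5. 357.143ms @ 1 + 178.571ms (1/2)
6. 535.714ms @ 3/2 + 89.286ms (1/4)
7. 625.0ms @ 7/4 + 89.286ms (1/4)
8. 714.286ms @ 2 + 102.041ms (2/7)
9. 816.327ms @ 16/7 + 102.041ms (2/7)
10. 918.367ms @ 18/7 + 102.041ms (2/7)
11. 1020.408ms @ 20/7 + 102.041ms (2/7)
12. 1122.449ms @ 22/7 + 102.041ms (2/7)
13. 1224.49ms @ 24/7 + 102.041ms (2/7)
14. 1326.531ms @ 26/7 + 102.041ms (2/7)
15. 1428.571ms @ 4 + 133.929ms (3/8)
16. 1562.5ms @ 35/8 + 133.929ms (3/8)
17. 1696.429ms @ 19/4 + 267.857ms (3/4)
18. 1964.286ms @ 11/2 + 178.571ms (1/2)
19. 2142.857ms @ 6 + 357.143ms (1)
20. 2500.0ms @ 7 + 178.571ms (1/2)
21. 2678.571ms @ 15/2 + 178.571ms (1/2)

note 14 onset = 26/7b = 1326.531ms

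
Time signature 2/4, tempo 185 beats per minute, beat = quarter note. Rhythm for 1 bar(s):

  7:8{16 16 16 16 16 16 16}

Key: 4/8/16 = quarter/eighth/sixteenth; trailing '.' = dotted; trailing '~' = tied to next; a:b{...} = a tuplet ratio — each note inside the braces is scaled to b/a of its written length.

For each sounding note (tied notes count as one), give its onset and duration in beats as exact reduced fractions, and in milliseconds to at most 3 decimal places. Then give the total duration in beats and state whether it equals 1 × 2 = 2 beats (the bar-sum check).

1) 0.0ms=0b +92.664ms=2/7b
2) 92.664ms=2/7b +92.664ms=2/7b
3) 185.328ms=4/7b +92.664ms=2/7b
4) 277.992ms=6/7b +92.664ms=2/7b
5) 370.656ms=8/7b +92.664ms=2/7b
6) 463.32ms=10/7b +92.664ms=2/7b
7) 555.985ms=12/7b +92.664ms=2/7b
Σ=2b of 2 (185bpm 2/4) — PASS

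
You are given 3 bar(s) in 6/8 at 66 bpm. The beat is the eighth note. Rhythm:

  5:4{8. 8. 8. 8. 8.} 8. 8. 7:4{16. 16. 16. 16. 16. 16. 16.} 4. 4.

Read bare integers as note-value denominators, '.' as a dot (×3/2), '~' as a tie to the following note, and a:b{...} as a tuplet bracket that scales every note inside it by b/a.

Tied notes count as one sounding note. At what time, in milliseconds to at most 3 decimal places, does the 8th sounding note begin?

note 8 onset = 9b = 8181.818ms

1. 0.0ms @ 0 + 1090.909ms (6/5)
2. 1090.909ms @ 6/5 + 1090.909ms (6/5)
3. 2181.818ms @ 12/5 + 1090.909ms (6/5)
4. 3272.727ms @ 18/5 + 1090.909ms (6/5)
5. 4363.636ms @ 24/5 + 1090.909ms (6/5)
6. 5454.545ms @ 6 + 1363.636ms (3/2)
7. 6818.182ms @ 15/2 + 1363.636ms (3/2)
8. 8181.818ms @ 9 + 389.61ms (3/7)
9. 8571.429ms @ 66/7 + 389.61ms (3/7)
10. 8961.039ms @ 69/7 + 389.61ms (3/7)
11. 9350.649ms @ 72/7 + 389.61ms (3/7)
12. 9740.26ms @ 75/7 + 389.61ms (3/7)
13. 10129.87ms @ 78/7 + 389.61ms (3/7)
14. 10519.481ms @ 81/7 + 389.61ms (3/7)
15. 10909.091ms @ 12 + 2727.273ms (3)
16. 13636.364ms @ 15 + 2727.273ms (3)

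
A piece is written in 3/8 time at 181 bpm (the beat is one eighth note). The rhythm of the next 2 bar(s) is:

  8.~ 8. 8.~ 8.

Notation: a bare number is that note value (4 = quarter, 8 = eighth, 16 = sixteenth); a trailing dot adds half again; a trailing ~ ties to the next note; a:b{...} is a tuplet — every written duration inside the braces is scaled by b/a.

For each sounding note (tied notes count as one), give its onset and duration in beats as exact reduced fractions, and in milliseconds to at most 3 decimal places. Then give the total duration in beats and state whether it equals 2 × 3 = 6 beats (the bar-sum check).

1) 0.0ms=0b +994.475ms=3b
2) 994.475ms=3b +994.475ms=3b
Σ=6b of 6 (181bpm 3/8) — PASS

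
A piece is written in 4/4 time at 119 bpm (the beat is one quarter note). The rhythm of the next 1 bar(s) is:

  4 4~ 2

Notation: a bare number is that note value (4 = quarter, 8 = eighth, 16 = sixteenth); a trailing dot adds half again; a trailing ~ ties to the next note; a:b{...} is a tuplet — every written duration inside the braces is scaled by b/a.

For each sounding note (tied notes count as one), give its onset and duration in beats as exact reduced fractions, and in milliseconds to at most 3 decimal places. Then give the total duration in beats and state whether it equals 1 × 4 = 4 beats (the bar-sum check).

1) 0.0ms=0b +504.202ms=1b
2) 504.202ms=1b +1512.605ms=3b
Σ=4b of 4 (119bpm 4/4) — PASS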